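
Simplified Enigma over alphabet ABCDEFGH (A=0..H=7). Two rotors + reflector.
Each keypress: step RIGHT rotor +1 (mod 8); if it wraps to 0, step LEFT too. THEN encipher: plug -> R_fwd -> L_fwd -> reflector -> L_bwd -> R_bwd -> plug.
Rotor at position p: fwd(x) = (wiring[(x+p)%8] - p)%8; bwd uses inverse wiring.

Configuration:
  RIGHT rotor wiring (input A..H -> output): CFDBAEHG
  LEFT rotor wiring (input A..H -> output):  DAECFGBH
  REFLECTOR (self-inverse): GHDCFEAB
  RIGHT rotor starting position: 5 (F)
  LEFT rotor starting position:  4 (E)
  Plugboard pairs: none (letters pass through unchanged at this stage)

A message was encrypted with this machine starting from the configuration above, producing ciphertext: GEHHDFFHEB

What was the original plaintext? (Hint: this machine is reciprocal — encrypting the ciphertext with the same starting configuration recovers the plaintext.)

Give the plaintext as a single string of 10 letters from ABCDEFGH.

Char 1 ('G'): step: R->6, L=4; G->plug->G->R->C->L->F->refl->E->L'->F->R'->E->plug->E
Char 2 ('E'): step: R->7, L=4; E->plug->E->R->C->L->F->refl->E->L'->F->R'->G->plug->G
Char 3 ('H'): step: R->0, L->5 (L advanced); H->plug->H->R->G->L->F->refl->E->L'->B->R'->D->plug->D
Char 4 ('H'): step: R->1, L=5; H->plug->H->R->B->L->E->refl->F->L'->G->R'->F->plug->F
Char 5 ('D'): step: R->2, L=5; D->plug->D->R->C->L->C->refl->D->L'->E->R'->F->plug->F
Char 6 ('F'): step: R->3, L=5; F->plug->F->R->H->L->A->refl->G->L'->D->R'->E->plug->E
Char 7 ('F'): step: R->4, L=5; F->plug->F->R->B->L->E->refl->F->L'->G->R'->E->plug->E
Char 8 ('H'): step: R->5, L=5; H->plug->H->R->D->L->G->refl->A->L'->H->R'->A->plug->A
Char 9 ('E'): step: R->6, L=5; E->plug->E->R->F->L->H->refl->B->L'->A->R'->B->plug->B
Char 10 ('B'): step: R->7, L=5; B->plug->B->R->D->L->G->refl->A->L'->H->R'->A->plug->A

Answer: EGDFFEEABA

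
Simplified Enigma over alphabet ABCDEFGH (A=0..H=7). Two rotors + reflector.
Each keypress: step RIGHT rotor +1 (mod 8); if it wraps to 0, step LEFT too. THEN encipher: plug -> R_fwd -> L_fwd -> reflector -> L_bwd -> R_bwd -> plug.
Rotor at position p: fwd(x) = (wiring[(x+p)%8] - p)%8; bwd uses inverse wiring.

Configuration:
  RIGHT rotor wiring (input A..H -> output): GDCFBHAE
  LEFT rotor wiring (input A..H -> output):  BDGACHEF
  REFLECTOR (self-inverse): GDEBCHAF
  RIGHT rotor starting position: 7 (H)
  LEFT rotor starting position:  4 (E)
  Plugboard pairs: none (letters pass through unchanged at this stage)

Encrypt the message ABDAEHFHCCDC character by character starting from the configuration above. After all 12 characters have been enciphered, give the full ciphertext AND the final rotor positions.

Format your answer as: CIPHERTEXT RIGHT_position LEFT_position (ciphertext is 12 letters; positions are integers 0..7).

Char 1 ('A'): step: R->0, L->5 (L advanced); A->plug->A->R->G->L->D->refl->B->L'->F->R'->D->plug->D
Char 2 ('B'): step: R->1, L=5; B->plug->B->R->B->L->H->refl->F->L'->H->R'->F->plug->F
Char 3 ('D'): step: R->2, L=5; D->plug->D->R->F->L->B->refl->D->L'->G->R'->E->plug->E
Char 4 ('A'): step: R->3, L=5; A->plug->A->R->C->L->A->refl->G->L'->E->R'->C->plug->C
Char 5 ('E'): step: R->4, L=5; E->plug->E->R->C->L->A->refl->G->L'->E->R'->C->plug->C
Char 6 ('H'): step: R->5, L=5; H->plug->H->R->E->L->G->refl->A->L'->C->R'->A->plug->A
Char 7 ('F'): step: R->6, L=5; F->plug->F->R->H->L->F->refl->H->L'->B->R'->H->plug->H
Char 8 ('H'): step: R->7, L=5; H->plug->H->R->B->L->H->refl->F->L'->H->R'->B->plug->B
Char 9 ('C'): step: R->0, L->6 (L advanced); C->plug->C->R->C->L->D->refl->B->L'->H->R'->F->plug->F
Char 10 ('C'): step: R->1, L=6; C->plug->C->R->E->L->A->refl->G->L'->A->R'->D->plug->D
Char 11 ('D'): step: R->2, L=6; D->plug->D->R->F->L->C->refl->E->L'->G->R'->E->plug->E
Char 12 ('C'): step: R->3, L=6; C->plug->C->R->E->L->A->refl->G->L'->A->R'->G->plug->G
Final: ciphertext=DFECCAHBFDEG, RIGHT=3, LEFT=6

Answer: DFECCAHBFDEG 3 6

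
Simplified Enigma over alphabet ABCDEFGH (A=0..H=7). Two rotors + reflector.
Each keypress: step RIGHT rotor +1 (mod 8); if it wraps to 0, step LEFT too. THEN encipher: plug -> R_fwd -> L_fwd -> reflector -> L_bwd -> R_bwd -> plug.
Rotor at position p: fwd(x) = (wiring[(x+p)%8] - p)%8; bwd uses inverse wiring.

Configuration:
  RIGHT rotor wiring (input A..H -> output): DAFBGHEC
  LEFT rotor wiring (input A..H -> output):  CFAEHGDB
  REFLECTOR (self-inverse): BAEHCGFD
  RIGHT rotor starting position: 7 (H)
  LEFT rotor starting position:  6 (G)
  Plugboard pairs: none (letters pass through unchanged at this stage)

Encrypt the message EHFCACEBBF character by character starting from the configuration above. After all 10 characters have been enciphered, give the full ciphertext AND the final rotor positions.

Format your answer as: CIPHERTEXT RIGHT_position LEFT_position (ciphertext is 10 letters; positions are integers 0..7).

Answer: DBBHFEGEAC 1 0

Derivation:
Char 1 ('E'): step: R->0, L->7 (L advanced); E->plug->E->R->G->L->H->refl->D->L'->B->R'->D->plug->D
Char 2 ('H'): step: R->1, L=7; H->plug->H->R->C->L->G->refl->F->L'->E->R'->B->plug->B
Char 3 ('F'): step: R->2, L=7; F->plug->F->R->A->L->C->refl->E->L'->H->R'->B->plug->B
Char 4 ('C'): step: R->3, L=7; C->plug->C->R->E->L->F->refl->G->L'->C->R'->H->plug->H
Char 5 ('A'): step: R->4, L=7; A->plug->A->R->C->L->G->refl->F->L'->E->R'->F->plug->F
Char 6 ('C'): step: R->5, L=7; C->plug->C->R->F->L->A->refl->B->L'->D->R'->E->plug->E
Char 7 ('E'): step: R->6, L=7; E->plug->E->R->H->L->E->refl->C->L'->A->R'->G->plug->G
Char 8 ('B'): step: R->7, L=7; B->plug->B->R->E->L->F->refl->G->L'->C->R'->E->plug->E
Char 9 ('B'): step: R->0, L->0 (L advanced); B->plug->B->R->A->L->C->refl->E->L'->D->R'->A->plug->A
Char 10 ('F'): step: R->1, L=0; F->plug->F->R->D->L->E->refl->C->L'->A->R'->C->plug->C
Final: ciphertext=DBBHFEGEAC, RIGHT=1, LEFT=0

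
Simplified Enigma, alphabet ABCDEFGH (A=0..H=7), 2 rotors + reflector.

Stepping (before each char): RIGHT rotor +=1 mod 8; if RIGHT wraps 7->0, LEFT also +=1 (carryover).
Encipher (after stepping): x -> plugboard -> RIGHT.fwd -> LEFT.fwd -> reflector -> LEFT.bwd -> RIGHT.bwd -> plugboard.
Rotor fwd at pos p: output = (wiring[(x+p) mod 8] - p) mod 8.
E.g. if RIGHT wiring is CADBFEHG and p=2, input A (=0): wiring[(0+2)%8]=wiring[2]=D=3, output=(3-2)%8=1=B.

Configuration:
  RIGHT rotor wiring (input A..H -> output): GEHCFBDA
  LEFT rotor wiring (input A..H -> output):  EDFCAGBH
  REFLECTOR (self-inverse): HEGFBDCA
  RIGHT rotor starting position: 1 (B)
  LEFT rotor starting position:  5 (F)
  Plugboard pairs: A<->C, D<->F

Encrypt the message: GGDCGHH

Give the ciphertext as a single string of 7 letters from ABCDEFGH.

Char 1 ('G'): step: R->2, L=5; G->plug->G->R->E->L->G->refl->C->L'->C->R'->H->plug->H
Char 2 ('G'): step: R->3, L=5; G->plug->G->R->B->L->E->refl->B->L'->A->R'->D->plug->F
Char 3 ('D'): step: R->4, L=5; D->plug->F->R->A->L->B->refl->E->L'->B->R'->A->plug->C
Char 4 ('C'): step: R->5, L=5; C->plug->A->R->E->L->G->refl->C->L'->C->R'->F->plug->D
Char 5 ('G'): step: R->6, L=5; G->plug->G->R->H->L->D->refl->F->L'->G->R'->D->plug->F
Char 6 ('H'): step: R->7, L=5; H->plug->H->R->E->L->G->refl->C->L'->C->R'->G->plug->G
Char 7 ('H'): step: R->0, L->6 (L advanced); H->plug->H->R->A->L->D->refl->F->L'->D->R'->G->plug->G

Answer: HFCDFGG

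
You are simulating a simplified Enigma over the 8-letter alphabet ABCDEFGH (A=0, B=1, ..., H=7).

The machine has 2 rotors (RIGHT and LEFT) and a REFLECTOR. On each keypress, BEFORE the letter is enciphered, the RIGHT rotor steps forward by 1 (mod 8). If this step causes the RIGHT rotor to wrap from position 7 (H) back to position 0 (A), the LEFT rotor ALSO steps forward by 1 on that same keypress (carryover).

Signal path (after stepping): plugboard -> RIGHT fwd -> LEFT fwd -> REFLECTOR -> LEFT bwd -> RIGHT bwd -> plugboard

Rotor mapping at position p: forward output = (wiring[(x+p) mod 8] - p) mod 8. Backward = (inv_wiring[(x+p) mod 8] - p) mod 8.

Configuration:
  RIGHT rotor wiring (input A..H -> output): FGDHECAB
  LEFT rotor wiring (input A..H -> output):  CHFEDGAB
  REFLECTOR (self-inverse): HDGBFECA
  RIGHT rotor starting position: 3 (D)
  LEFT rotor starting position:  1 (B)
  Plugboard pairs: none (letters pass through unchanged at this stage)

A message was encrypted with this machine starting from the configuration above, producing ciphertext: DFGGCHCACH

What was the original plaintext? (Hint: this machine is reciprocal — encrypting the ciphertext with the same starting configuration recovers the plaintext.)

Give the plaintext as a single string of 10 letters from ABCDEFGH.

Answer: BAEEDEDBEB

Derivation:
Char 1 ('D'): step: R->4, L=1; D->plug->D->R->F->L->H->refl->A->L'->G->R'->B->plug->B
Char 2 ('F'): step: R->5, L=1; F->plug->F->R->G->L->A->refl->H->L'->F->R'->A->plug->A
Char 3 ('G'): step: R->6, L=1; G->plug->G->R->G->L->A->refl->H->L'->F->R'->E->plug->E
Char 4 ('G'): step: R->7, L=1; G->plug->G->R->D->L->C->refl->G->L'->A->R'->E->plug->E
Char 5 ('C'): step: R->0, L->2 (L advanced); C->plug->C->R->D->L->E->refl->F->L'->H->R'->D->plug->D
Char 6 ('H'): step: R->1, L=2; H->plug->H->R->E->L->G->refl->C->L'->B->R'->E->plug->E
Char 7 ('C'): step: R->2, L=2; C->plug->C->R->C->L->B->refl->D->L'->A->R'->D->plug->D
Char 8 ('A'): step: R->3, L=2; A->plug->A->R->E->L->G->refl->C->L'->B->R'->B->plug->B
Char 9 ('C'): step: R->4, L=2; C->plug->C->R->E->L->G->refl->C->L'->B->R'->E->plug->E
Char 10 ('H'): step: R->5, L=2; H->plug->H->R->H->L->F->refl->E->L'->D->R'->B->plug->B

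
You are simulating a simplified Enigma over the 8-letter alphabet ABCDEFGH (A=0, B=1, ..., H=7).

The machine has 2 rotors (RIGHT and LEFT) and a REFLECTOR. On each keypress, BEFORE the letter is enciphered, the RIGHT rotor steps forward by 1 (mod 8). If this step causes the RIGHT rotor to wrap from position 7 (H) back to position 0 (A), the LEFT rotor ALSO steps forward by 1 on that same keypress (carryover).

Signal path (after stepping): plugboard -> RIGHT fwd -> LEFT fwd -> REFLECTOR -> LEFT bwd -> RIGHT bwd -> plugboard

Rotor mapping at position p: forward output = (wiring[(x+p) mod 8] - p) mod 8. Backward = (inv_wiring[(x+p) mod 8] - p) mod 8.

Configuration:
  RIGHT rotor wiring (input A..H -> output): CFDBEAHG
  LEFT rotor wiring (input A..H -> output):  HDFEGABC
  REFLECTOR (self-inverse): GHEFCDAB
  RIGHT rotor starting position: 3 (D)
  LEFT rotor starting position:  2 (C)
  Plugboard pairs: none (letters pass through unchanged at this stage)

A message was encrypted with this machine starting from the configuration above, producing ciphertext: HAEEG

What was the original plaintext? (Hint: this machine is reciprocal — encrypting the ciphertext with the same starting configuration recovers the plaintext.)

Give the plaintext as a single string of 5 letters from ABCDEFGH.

Answer: CDFGB

Derivation:
Char 1 ('H'): step: R->4, L=2; H->plug->H->R->F->L->A->refl->G->L'->D->R'->C->plug->C
Char 2 ('A'): step: R->5, L=2; A->plug->A->R->D->L->G->refl->A->L'->F->R'->D->plug->D
Char 3 ('E'): step: R->6, L=2; E->plug->E->R->F->L->A->refl->G->L'->D->R'->F->plug->F
Char 4 ('E'): step: R->7, L=2; E->plug->E->R->C->L->E->refl->C->L'->B->R'->G->plug->G
Char 5 ('G'): step: R->0, L->3 (L advanced); G->plug->G->R->H->L->C->refl->E->L'->F->R'->B->plug->B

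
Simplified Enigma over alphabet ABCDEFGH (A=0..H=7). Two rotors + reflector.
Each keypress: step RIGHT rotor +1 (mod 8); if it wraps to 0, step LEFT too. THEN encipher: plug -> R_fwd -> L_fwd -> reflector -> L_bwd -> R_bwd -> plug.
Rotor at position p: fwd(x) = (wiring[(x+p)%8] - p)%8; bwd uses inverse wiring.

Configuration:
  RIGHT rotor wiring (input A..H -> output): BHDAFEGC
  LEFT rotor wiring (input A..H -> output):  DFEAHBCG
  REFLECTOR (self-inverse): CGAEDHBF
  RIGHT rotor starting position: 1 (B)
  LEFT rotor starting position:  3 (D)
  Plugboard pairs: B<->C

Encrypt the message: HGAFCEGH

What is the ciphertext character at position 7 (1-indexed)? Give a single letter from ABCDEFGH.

Char 1 ('H'): step: R->2, L=3; H->plug->H->R->F->L->A->refl->C->L'->G->R'->B->plug->C
Char 2 ('G'): step: R->3, L=3; G->plug->G->R->E->L->D->refl->E->L'->B->R'->C->plug->B
Char 3 ('A'): step: R->4, L=3; A->plug->A->R->B->L->E->refl->D->L'->E->R'->H->plug->H
Char 4 ('F'): step: R->5, L=3; F->plug->F->R->G->L->C->refl->A->L'->F->R'->C->plug->B
Char 5 ('C'): step: R->6, L=3; C->plug->B->R->E->L->D->refl->E->L'->B->R'->D->plug->D
Char 6 ('E'): step: R->7, L=3; E->plug->E->R->B->L->E->refl->D->L'->E->R'->D->plug->D
Char 7 ('G'): step: R->0, L->4 (L advanced); G->plug->G->R->G->L->A->refl->C->L'->D->R'->C->plug->B

B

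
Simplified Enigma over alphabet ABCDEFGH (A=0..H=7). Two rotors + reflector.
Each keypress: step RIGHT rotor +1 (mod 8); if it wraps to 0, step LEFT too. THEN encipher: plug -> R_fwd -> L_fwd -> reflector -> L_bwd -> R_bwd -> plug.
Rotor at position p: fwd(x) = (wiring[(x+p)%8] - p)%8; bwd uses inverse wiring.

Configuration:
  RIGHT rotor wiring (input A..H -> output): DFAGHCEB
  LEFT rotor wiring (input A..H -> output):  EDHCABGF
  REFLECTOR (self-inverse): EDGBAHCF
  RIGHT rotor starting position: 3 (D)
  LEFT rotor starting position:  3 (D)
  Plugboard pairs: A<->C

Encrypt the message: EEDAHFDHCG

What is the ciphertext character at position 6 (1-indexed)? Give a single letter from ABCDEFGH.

Char 1 ('E'): step: R->4, L=3; E->plug->E->R->H->L->E->refl->A->L'->G->R'->B->plug->B
Char 2 ('E'): step: R->5, L=3; E->plug->E->R->A->L->H->refl->F->L'->B->R'->G->plug->G
Char 3 ('D'): step: R->6, L=3; D->plug->D->R->H->L->E->refl->A->L'->G->R'->A->plug->C
Char 4 ('A'): step: R->7, L=3; A->plug->C->R->G->L->A->refl->E->L'->H->R'->E->plug->E
Char 5 ('H'): step: R->0, L->4 (L advanced); H->plug->H->R->B->L->F->refl->H->L'->F->R'->B->plug->B
Char 6 ('F'): step: R->1, L=4; F->plug->F->R->D->L->B->refl->D->L'->G->R'->D->plug->D

D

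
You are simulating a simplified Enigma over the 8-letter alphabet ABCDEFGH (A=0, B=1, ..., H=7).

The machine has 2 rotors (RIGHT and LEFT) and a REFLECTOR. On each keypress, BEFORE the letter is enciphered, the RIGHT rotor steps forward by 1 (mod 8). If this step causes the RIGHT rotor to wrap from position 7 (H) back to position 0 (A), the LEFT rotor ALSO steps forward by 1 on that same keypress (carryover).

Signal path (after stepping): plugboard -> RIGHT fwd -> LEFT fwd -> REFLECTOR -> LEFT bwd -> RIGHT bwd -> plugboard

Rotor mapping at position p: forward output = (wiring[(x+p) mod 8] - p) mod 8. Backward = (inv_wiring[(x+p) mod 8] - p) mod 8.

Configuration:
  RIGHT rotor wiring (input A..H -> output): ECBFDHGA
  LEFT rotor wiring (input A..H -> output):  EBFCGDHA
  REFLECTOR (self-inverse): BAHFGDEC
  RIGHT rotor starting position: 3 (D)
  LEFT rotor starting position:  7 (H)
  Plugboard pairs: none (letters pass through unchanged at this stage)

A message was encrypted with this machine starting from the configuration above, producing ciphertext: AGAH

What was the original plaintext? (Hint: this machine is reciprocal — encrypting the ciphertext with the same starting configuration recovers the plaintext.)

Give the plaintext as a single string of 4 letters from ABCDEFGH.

Answer: EDFG

Derivation:
Char 1 ('A'): step: R->4, L=7; A->plug->A->R->H->L->A->refl->B->L'->A->R'->E->plug->E
Char 2 ('G'): step: R->5, L=7; G->plug->G->R->A->L->B->refl->A->L'->H->R'->D->plug->D
Char 3 ('A'): step: R->6, L=7; A->plug->A->R->A->L->B->refl->A->L'->H->R'->F->plug->F
Char 4 ('H'): step: R->7, L=7; H->plug->H->R->H->L->A->refl->B->L'->A->R'->G->plug->G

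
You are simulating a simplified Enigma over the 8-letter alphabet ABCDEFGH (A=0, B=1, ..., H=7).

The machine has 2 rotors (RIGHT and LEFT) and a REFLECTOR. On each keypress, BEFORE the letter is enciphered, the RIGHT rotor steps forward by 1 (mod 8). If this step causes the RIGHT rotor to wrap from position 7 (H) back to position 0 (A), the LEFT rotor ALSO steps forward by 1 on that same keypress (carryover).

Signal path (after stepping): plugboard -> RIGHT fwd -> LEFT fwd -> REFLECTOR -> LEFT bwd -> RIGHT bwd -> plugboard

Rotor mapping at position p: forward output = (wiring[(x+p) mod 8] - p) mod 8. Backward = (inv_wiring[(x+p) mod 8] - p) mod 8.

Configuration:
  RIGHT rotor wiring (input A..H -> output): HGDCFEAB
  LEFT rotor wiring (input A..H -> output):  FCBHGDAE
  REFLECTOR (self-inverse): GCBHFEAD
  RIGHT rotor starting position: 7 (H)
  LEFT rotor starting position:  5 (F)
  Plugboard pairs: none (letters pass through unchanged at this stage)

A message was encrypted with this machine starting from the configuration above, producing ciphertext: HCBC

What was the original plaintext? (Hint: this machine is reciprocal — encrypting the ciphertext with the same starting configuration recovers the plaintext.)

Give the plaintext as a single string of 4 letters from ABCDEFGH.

Char 1 ('H'): step: R->0, L->6 (L advanced); H->plug->H->R->B->L->G->refl->A->L'->G->R'->B->plug->B
Char 2 ('C'): step: R->1, L=6; C->plug->C->R->B->L->G->refl->A->L'->G->R'->H->plug->H
Char 3 ('B'): step: R->2, L=6; B->plug->B->R->A->L->C->refl->B->L'->F->R'->G->plug->G
Char 4 ('C'): step: R->3, L=6; C->plug->C->R->B->L->G->refl->A->L'->G->R'->E->plug->E

Answer: BHGE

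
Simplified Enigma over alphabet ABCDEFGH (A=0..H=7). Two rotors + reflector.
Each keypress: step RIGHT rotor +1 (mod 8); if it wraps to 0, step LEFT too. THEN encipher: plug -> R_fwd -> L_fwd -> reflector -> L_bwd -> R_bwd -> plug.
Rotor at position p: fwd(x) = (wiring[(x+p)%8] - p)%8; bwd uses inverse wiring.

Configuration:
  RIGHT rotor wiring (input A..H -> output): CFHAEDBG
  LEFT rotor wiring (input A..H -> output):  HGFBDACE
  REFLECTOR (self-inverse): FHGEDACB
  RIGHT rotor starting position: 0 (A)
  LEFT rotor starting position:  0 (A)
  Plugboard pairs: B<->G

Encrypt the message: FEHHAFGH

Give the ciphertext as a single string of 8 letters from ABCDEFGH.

Char 1 ('F'): step: R->1, L=0; F->plug->F->R->A->L->H->refl->B->L'->D->R'->D->plug->D
Char 2 ('E'): step: R->2, L=0; E->plug->E->R->H->L->E->refl->D->L'->E->R'->F->plug->F
Char 3 ('H'): step: R->3, L=0; H->plug->H->R->E->L->D->refl->E->L'->H->R'->F->plug->F
Char 4 ('H'): step: R->4, L=0; H->plug->H->R->E->L->D->refl->E->L'->H->R'->B->plug->G
Char 5 ('A'): step: R->5, L=0; A->plug->A->R->G->L->C->refl->G->L'->B->R'->C->plug->C
Char 6 ('F'): step: R->6, L=0; F->plug->F->R->C->L->F->refl->A->L'->F->R'->H->plug->H
Char 7 ('G'): step: R->7, L=0; G->plug->B->R->D->L->B->refl->H->L'->A->R'->D->plug->D
Char 8 ('H'): step: R->0, L->1 (L advanced); H->plug->H->R->G->L->D->refl->E->L'->B->R'->G->plug->B

Answer: DFFGCHDB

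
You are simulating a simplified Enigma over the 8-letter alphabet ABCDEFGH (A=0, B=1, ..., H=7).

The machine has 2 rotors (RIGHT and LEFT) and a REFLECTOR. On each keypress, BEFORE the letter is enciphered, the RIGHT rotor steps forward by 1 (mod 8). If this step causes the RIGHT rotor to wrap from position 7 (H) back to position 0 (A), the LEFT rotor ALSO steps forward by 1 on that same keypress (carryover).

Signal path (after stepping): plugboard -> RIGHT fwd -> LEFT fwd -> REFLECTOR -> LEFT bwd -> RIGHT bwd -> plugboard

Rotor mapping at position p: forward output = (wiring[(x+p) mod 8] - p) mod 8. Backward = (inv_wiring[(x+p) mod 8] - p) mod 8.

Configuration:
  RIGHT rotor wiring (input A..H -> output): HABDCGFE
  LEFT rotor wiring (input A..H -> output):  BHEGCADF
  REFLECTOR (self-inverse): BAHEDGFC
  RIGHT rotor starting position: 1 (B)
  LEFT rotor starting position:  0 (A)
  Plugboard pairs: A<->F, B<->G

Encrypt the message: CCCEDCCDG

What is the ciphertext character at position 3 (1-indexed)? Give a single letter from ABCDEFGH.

Char 1 ('C'): step: R->2, L=0; C->plug->C->R->A->L->B->refl->A->L'->F->R'->G->plug->B
Char 2 ('C'): step: R->3, L=0; C->plug->C->R->D->L->G->refl->F->L'->H->R'->B->plug->G
Char 3 ('C'): step: R->4, L=0; C->plug->C->R->B->L->H->refl->C->L'->E->R'->F->plug->A

A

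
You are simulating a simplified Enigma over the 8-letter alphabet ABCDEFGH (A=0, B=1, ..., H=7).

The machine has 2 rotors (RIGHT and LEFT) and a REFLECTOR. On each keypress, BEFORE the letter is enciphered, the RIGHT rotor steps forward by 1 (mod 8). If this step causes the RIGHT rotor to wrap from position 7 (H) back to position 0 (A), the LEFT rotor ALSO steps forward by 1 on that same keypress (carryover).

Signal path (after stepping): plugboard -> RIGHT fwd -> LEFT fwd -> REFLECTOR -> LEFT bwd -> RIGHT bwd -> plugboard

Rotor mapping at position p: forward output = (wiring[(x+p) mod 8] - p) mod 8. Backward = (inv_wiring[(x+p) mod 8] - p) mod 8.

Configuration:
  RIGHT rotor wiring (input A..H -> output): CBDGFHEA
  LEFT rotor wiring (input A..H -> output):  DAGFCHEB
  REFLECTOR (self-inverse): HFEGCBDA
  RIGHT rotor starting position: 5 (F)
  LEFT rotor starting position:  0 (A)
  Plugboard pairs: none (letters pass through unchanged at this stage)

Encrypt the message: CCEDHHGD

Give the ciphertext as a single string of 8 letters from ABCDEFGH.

Char 1 ('C'): step: R->6, L=0; C->plug->C->R->E->L->C->refl->E->L'->G->R'->A->plug->A
Char 2 ('C'): step: R->7, L=0; C->plug->C->R->C->L->G->refl->D->L'->A->R'->G->plug->G
Char 3 ('E'): step: R->0, L->1 (L advanced); E->plug->E->R->F->L->D->refl->G->L'->E->R'->G->plug->G
Char 4 ('D'): step: R->1, L=1; D->plug->D->R->E->L->G->refl->D->L'->F->R'->C->plug->C
Char 5 ('H'): step: R->2, L=1; H->plug->H->R->H->L->C->refl->E->L'->C->R'->E->plug->E
Char 6 ('H'): step: R->3, L=1; H->plug->H->R->A->L->H->refl->A->L'->G->R'->G->plug->G
Char 7 ('G'): step: R->4, L=1; G->plug->G->R->H->L->C->refl->E->L'->C->R'->H->plug->H
Char 8 ('D'): step: R->5, L=1; D->plug->D->R->F->L->D->refl->G->L'->E->R'->E->plug->E

Answer: AGGCEGHE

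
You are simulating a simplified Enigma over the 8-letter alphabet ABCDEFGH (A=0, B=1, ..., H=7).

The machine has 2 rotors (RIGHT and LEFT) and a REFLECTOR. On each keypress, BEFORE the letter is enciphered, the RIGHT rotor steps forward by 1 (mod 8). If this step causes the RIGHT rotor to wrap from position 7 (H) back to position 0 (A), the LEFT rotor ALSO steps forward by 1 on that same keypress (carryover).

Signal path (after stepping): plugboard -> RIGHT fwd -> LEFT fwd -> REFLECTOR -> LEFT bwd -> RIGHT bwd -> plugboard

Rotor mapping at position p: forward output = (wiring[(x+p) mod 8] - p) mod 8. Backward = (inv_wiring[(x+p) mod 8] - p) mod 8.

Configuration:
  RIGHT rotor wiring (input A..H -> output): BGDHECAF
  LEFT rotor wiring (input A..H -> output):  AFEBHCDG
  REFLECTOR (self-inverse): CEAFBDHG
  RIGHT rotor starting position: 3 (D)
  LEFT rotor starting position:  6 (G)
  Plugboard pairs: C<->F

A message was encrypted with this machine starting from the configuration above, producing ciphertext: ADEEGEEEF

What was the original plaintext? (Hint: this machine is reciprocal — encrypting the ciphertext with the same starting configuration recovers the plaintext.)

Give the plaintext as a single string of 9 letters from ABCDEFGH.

Answer: EBDCCCCHE

Derivation:
Char 1 ('A'): step: R->4, L=6; A->plug->A->R->A->L->F->refl->D->L'->F->R'->E->plug->E
Char 2 ('D'): step: R->5, L=6; D->plug->D->R->E->L->G->refl->H->L'->D->R'->B->plug->B
Char 3 ('E'): step: R->6, L=6; E->plug->E->R->F->L->D->refl->F->L'->A->R'->D->plug->D
Char 4 ('E'): step: R->7, L=6; E->plug->E->R->A->L->F->refl->D->L'->F->R'->F->plug->C
Char 5 ('G'): step: R->0, L->7 (L advanced); G->plug->G->R->A->L->H->refl->G->L'->C->R'->F->plug->C
Char 6 ('E'): step: R->1, L=7; E->plug->E->R->B->L->B->refl->E->L'->H->R'->F->plug->C
Char 7 ('E'): step: R->2, L=7; E->plug->E->R->G->L->D->refl->F->L'->D->R'->F->plug->C
Char 8 ('E'): step: R->3, L=7; E->plug->E->R->C->L->G->refl->H->L'->A->R'->H->plug->H
Char 9 ('F'): step: R->4, L=7; F->plug->C->R->E->L->C->refl->A->L'->F->R'->E->plug->E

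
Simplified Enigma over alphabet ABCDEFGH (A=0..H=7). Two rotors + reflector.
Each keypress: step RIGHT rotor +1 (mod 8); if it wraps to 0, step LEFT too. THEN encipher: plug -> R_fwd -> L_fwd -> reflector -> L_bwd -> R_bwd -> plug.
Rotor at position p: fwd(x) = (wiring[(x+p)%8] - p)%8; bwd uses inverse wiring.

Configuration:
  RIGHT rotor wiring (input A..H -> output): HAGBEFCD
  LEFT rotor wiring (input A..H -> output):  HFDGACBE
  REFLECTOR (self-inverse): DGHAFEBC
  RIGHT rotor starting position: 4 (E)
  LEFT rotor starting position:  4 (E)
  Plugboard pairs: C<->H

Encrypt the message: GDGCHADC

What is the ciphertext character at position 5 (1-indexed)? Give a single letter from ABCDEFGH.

Char 1 ('G'): step: R->5, L=4; G->plug->G->R->E->L->D->refl->A->L'->D->R'->E->plug->E
Char 2 ('D'): step: R->6, L=4; D->plug->D->R->C->L->F->refl->E->L'->A->R'->E->plug->E
Char 3 ('G'): step: R->7, L=4; G->plug->G->R->G->L->H->refl->C->L'->H->R'->D->plug->D
Char 4 ('C'): step: R->0, L->5 (L advanced); C->plug->H->R->D->L->C->refl->H->L'->C->R'->G->plug->G
Char 5 ('H'): step: R->1, L=5; H->plug->C->R->A->L->F->refl->E->L'->B->R'->F->plug->F

F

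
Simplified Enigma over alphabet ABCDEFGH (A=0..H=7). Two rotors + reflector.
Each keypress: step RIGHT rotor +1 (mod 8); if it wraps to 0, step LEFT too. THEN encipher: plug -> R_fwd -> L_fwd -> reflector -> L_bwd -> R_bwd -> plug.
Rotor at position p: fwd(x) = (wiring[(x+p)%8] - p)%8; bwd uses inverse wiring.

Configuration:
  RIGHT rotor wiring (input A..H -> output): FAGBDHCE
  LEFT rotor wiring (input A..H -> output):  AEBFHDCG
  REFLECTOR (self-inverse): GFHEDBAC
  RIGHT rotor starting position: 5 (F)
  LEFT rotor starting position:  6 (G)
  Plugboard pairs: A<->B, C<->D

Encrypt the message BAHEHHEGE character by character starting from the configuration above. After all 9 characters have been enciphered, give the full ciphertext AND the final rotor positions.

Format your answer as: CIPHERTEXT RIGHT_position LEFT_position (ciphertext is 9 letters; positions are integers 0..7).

Answer: ECBBAAGAF 6 7

Derivation:
Char 1 ('B'): step: R->6, L=6; B->plug->A->R->E->L->D->refl->E->L'->A->R'->E->plug->E
Char 2 ('A'): step: R->7, L=6; A->plug->B->R->G->L->B->refl->F->L'->H->R'->D->plug->C
Char 3 ('H'): step: R->0, L->7 (L advanced); H->plug->H->R->E->L->G->refl->A->L'->F->R'->A->plug->B
Char 4 ('E'): step: R->1, L=7; E->plug->E->R->G->L->E->refl->D->L'->H->R'->A->plug->B
Char 5 ('H'): step: R->2, L=7; H->plug->H->R->G->L->E->refl->D->L'->H->R'->B->plug->A
Char 6 ('H'): step: R->3, L=7; H->plug->H->R->D->L->C->refl->H->L'->A->R'->B->plug->A
Char 7 ('E'): step: R->4, L=7; E->plug->E->R->B->L->B->refl->F->L'->C->R'->G->plug->G
Char 8 ('G'): step: R->5, L=7; G->plug->G->R->E->L->G->refl->A->L'->F->R'->B->plug->A
Char 9 ('E'): step: R->6, L=7; E->plug->E->R->A->L->H->refl->C->L'->D->R'->F->plug->F
Final: ciphertext=ECBBAAGAF, RIGHT=6, LEFT=7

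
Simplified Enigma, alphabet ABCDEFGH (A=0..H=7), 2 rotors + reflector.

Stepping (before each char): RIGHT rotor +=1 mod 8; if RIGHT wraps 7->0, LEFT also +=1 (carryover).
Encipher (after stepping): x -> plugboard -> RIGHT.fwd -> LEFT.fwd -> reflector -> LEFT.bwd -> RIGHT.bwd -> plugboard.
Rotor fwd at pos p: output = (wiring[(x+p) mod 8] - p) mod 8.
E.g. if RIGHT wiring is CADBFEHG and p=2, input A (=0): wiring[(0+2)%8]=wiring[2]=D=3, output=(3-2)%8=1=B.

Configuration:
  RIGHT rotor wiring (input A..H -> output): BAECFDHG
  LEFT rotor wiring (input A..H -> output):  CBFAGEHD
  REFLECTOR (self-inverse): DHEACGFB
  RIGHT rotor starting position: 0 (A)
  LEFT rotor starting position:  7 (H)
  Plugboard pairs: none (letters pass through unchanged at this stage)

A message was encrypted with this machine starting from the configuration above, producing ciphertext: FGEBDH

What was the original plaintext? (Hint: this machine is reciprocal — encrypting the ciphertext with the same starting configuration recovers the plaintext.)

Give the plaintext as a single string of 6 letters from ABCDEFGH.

Char 1 ('F'): step: R->1, L=7; F->plug->F->R->G->L->F->refl->G->L'->D->R'->B->plug->B
Char 2 ('G'): step: R->2, L=7; G->plug->G->R->H->L->A->refl->D->L'->B->R'->D->plug->D
Char 3 ('E'): step: R->3, L=7; E->plug->E->R->D->L->G->refl->F->L'->G->R'->F->plug->F
Char 4 ('B'): step: R->4, L=7; B->plug->B->R->H->L->A->refl->D->L'->B->R'->A->plug->A
Char 5 ('D'): step: R->5, L=7; D->plug->D->R->E->L->B->refl->H->L'->F->R'->G->plug->G
Char 6 ('H'): step: R->6, L=7; H->plug->H->R->F->L->H->refl->B->L'->E->R'->F->plug->F

Answer: BDFAGF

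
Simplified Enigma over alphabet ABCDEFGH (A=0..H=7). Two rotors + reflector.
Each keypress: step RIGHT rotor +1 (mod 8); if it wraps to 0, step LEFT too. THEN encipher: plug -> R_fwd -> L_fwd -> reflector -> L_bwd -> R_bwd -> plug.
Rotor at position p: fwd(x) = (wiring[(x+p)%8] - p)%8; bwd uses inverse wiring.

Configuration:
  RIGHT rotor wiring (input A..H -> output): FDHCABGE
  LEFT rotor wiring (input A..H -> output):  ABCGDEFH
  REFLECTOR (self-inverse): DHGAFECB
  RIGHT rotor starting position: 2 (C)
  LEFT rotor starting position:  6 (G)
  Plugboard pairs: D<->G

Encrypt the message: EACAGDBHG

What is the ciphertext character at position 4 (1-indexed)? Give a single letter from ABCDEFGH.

Char 1 ('E'): step: R->3, L=6; E->plug->E->R->B->L->B->refl->H->L'->A->R'->G->plug->D
Char 2 ('A'): step: R->4, L=6; A->plug->A->R->E->L->E->refl->F->L'->G->R'->H->plug->H
Char 3 ('C'): step: R->5, L=6; C->plug->C->R->H->L->G->refl->C->L'->C->R'->F->plug->F
Char 4 ('A'): step: R->6, L=6; A->plug->A->R->A->L->H->refl->B->L'->B->R'->E->plug->E

E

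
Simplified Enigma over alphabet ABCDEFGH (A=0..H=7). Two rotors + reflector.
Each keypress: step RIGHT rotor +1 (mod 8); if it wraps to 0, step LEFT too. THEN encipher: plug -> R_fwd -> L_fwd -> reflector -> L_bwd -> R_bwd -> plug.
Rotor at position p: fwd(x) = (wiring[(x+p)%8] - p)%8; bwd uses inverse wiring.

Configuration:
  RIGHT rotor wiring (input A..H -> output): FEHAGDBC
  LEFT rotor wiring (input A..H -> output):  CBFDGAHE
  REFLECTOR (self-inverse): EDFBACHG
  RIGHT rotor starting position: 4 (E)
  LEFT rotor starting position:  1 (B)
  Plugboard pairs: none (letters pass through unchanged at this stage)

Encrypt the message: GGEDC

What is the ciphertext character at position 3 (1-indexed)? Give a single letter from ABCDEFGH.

Char 1 ('G'): step: R->5, L=1; G->plug->G->R->D->L->F->refl->C->L'->C->R'->F->plug->F
Char 2 ('G'): step: R->6, L=1; G->plug->G->R->A->L->A->refl->E->L'->B->R'->E->plug->E
Char 3 ('E'): step: R->7, L=1; E->plug->E->R->B->L->E->refl->A->L'->A->R'->D->plug->D

D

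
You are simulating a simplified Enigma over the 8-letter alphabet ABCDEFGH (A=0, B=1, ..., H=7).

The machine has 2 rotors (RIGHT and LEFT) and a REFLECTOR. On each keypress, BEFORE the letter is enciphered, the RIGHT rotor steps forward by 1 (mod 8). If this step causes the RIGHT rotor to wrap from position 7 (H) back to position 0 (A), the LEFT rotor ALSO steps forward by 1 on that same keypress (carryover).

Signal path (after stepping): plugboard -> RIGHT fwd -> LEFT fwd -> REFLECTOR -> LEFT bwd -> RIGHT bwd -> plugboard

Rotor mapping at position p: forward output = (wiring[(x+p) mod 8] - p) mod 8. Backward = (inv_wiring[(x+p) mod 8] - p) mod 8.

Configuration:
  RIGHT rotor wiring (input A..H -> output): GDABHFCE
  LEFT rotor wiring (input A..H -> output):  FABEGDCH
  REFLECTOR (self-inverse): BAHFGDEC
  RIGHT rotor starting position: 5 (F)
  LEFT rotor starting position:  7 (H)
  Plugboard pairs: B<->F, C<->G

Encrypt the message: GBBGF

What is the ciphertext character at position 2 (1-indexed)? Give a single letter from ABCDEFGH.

Char 1 ('G'): step: R->6, L=7; G->plug->C->R->A->L->A->refl->B->L'->C->R'->E->plug->E
Char 2 ('B'): step: R->7, L=7; B->plug->F->R->A->L->A->refl->B->L'->C->R'->E->plug->E

E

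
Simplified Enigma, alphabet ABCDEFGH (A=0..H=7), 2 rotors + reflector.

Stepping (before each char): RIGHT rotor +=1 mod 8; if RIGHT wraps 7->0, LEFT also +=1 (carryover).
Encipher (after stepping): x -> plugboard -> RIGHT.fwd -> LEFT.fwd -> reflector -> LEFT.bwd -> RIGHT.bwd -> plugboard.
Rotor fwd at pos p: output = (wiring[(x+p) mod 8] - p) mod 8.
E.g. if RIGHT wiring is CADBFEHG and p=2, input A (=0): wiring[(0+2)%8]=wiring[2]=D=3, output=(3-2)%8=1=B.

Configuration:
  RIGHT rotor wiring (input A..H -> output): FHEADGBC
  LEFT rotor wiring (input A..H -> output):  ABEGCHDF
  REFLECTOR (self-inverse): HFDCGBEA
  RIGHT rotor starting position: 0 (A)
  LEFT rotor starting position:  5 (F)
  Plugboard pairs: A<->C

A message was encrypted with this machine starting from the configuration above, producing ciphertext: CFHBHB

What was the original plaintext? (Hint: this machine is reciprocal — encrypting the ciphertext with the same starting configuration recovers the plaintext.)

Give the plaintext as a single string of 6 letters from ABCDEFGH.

Char 1 ('C'): step: R->1, L=5; C->plug->A->R->G->L->B->refl->F->L'->H->R'->C->plug->A
Char 2 ('F'): step: R->2, L=5; F->plug->F->R->A->L->C->refl->D->L'->D->R'->G->plug->G
Char 3 ('H'): step: R->3, L=5; H->plug->H->R->B->L->G->refl->E->L'->E->R'->G->plug->G
Char 4 ('B'): step: R->4, L=5; B->plug->B->R->C->L->A->refl->H->L'->F->R'->C->plug->A
Char 5 ('H'): step: R->5, L=5; H->plug->H->R->G->L->B->refl->F->L'->H->R'->F->plug->F
Char 6 ('B'): step: R->6, L=5; B->plug->B->R->E->L->E->refl->G->L'->B->R'->D->plug->D

Answer: AGGAFD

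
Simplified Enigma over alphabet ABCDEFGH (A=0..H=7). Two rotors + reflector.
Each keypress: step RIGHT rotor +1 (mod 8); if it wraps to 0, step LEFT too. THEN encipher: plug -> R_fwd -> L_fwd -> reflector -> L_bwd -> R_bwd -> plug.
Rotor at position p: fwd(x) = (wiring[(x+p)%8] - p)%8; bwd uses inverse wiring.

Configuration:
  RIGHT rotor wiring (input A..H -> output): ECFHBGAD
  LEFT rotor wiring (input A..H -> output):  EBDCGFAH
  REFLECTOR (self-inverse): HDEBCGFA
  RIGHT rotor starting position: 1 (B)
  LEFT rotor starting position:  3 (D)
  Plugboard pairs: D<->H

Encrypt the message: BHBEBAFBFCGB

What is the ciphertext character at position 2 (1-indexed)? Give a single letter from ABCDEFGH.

Char 1 ('B'): step: R->2, L=3; B->plug->B->R->F->L->B->refl->D->L'->B->R'->F->plug->F
Char 2 ('H'): step: R->3, L=3; H->plug->D->R->F->L->B->refl->D->L'->B->R'->F->plug->F

F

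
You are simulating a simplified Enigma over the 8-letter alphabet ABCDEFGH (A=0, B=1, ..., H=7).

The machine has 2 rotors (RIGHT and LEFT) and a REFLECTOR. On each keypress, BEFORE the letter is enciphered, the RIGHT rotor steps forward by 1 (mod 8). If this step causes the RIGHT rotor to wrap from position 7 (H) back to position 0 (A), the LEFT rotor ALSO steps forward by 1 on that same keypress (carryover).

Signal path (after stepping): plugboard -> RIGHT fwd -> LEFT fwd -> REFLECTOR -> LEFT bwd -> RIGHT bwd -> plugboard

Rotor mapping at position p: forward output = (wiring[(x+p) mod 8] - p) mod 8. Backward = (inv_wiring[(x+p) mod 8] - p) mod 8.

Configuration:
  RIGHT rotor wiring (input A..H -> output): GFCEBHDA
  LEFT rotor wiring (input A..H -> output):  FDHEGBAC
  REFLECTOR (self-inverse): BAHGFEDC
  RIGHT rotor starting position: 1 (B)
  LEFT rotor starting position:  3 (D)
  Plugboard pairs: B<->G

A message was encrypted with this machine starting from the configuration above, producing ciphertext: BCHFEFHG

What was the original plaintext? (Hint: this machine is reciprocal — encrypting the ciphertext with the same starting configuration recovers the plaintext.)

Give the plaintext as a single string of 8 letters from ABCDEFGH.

Answer: DEBHAAGF

Derivation:
Char 1 ('B'): step: R->2, L=3; B->plug->G->R->E->L->H->refl->C->L'->F->R'->D->plug->D
Char 2 ('C'): step: R->3, L=3; C->plug->C->R->E->L->H->refl->C->L'->F->R'->E->plug->E
Char 3 ('H'): step: R->4, L=3; H->plug->H->R->A->L->B->refl->A->L'->G->R'->G->plug->B
Char 4 ('F'): step: R->5, L=3; F->plug->F->R->F->L->C->refl->H->L'->E->R'->H->plug->H
Char 5 ('E'): step: R->6, L=3; E->plug->E->R->E->L->H->refl->C->L'->F->R'->A->plug->A
Char 6 ('F'): step: R->7, L=3; F->plug->F->R->C->L->G->refl->D->L'->B->R'->A->plug->A
Char 7 ('H'): step: R->0, L->4 (L advanced); H->plug->H->R->A->L->C->refl->H->L'->F->R'->B->plug->G
Char 8 ('G'): step: R->1, L=4; G->plug->B->R->B->L->F->refl->E->L'->C->R'->F->plug->F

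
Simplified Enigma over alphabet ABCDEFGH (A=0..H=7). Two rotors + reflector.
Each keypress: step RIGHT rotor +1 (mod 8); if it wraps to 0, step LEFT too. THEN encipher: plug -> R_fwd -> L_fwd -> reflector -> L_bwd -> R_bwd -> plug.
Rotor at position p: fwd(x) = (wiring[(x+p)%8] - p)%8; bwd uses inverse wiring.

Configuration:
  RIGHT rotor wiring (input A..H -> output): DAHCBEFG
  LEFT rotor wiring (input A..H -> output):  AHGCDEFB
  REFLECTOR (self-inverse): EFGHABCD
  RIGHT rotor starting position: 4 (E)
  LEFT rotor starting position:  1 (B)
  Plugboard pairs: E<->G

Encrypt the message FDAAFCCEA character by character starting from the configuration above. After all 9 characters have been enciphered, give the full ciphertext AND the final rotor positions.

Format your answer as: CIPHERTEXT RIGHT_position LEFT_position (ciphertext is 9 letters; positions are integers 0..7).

Answer: CGBHEDFHF 5 2

Derivation:
Char 1 ('F'): step: R->5, L=1; F->plug->F->R->C->L->B->refl->F->L'->B->R'->C->plug->C
Char 2 ('D'): step: R->6, L=1; D->plug->D->R->C->L->B->refl->F->L'->B->R'->E->plug->G
Char 3 ('A'): step: R->7, L=1; A->plug->A->R->H->L->H->refl->D->L'->E->R'->B->plug->B
Char 4 ('A'): step: R->0, L->2 (L advanced); A->plug->A->R->D->L->C->refl->G->L'->G->R'->H->plug->H
Char 5 ('F'): step: R->1, L=2; F->plug->F->R->E->L->D->refl->H->L'->F->R'->G->plug->E
Char 6 ('C'): step: R->2, L=2; C->plug->C->R->H->L->F->refl->B->L'->C->R'->D->plug->D
Char 7 ('C'): step: R->3, L=2; C->plug->C->R->B->L->A->refl->E->L'->A->R'->F->plug->F
Char 8 ('E'): step: R->4, L=2; E->plug->G->R->D->L->C->refl->G->L'->G->R'->H->plug->H
Char 9 ('A'): step: R->5, L=2; A->plug->A->R->H->L->F->refl->B->L'->C->R'->F->plug->F
Final: ciphertext=CGBHEDFHF, RIGHT=5, LEFT=2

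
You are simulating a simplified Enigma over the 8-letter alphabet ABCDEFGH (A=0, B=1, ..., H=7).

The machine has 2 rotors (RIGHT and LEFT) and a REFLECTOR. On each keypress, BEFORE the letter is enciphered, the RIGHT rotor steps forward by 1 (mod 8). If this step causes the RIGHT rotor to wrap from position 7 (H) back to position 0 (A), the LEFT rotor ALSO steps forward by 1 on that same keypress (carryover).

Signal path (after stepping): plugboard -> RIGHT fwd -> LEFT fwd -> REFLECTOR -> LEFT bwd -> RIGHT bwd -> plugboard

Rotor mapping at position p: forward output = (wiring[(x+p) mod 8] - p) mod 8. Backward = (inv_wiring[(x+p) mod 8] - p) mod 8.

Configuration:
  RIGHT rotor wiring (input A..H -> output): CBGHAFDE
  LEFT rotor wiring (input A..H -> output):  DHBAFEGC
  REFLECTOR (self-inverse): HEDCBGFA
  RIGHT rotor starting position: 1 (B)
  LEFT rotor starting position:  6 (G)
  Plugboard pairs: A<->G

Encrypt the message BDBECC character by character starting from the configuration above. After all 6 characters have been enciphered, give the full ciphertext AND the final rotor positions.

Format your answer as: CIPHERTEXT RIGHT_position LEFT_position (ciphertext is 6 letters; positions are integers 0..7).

Answer: GAHDGD 7 6

Derivation:
Char 1 ('B'): step: R->2, L=6; B->plug->B->R->F->L->C->refl->D->L'->E->R'->A->plug->G
Char 2 ('D'): step: R->3, L=6; D->plug->D->R->A->L->A->refl->H->L'->G->R'->G->plug->A
Char 3 ('B'): step: R->4, L=6; B->plug->B->R->B->L->E->refl->B->L'->D->R'->H->plug->H
Char 4 ('E'): step: R->5, L=6; E->plug->E->R->E->L->D->refl->C->L'->F->R'->D->plug->D
Char 5 ('C'): step: R->6, L=6; C->plug->C->R->E->L->D->refl->C->L'->F->R'->A->plug->G
Char 6 ('C'): step: R->7, L=6; C->plug->C->R->C->L->F->refl->G->L'->H->R'->D->plug->D
Final: ciphertext=GAHDGD, RIGHT=7, LEFT=6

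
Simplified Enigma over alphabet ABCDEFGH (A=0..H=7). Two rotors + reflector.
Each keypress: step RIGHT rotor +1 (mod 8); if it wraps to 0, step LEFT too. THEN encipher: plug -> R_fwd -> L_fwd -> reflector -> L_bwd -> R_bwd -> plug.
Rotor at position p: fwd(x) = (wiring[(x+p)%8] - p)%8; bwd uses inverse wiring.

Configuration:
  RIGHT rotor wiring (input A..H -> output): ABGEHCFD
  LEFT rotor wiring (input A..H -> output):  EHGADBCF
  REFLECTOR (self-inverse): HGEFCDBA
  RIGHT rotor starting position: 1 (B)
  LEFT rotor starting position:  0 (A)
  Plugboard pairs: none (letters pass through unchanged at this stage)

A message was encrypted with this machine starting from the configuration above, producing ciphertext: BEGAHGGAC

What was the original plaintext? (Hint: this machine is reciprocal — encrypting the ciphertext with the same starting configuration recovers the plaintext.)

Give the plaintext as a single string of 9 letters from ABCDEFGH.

Answer: CGFHABABD

Derivation:
Char 1 ('B'): step: R->2, L=0; B->plug->B->R->C->L->G->refl->B->L'->F->R'->C->plug->C
Char 2 ('E'): step: R->3, L=0; E->plug->E->R->A->L->E->refl->C->L'->G->R'->G->plug->G
Char 3 ('G'): step: R->4, L=0; G->plug->G->R->C->L->G->refl->B->L'->F->R'->F->plug->F
Char 4 ('A'): step: R->5, L=0; A->plug->A->R->F->L->B->refl->G->L'->C->R'->H->plug->H
Char 5 ('H'): step: R->6, L=0; H->plug->H->R->E->L->D->refl->F->L'->H->R'->A->plug->A
Char 6 ('G'): step: R->7, L=0; G->plug->G->R->D->L->A->refl->H->L'->B->R'->B->plug->B
Char 7 ('G'): step: R->0, L->1 (L advanced); G->plug->G->R->F->L->B->refl->G->L'->A->R'->A->plug->A
Char 8 ('A'): step: R->1, L=1; A->plug->A->R->A->L->G->refl->B->L'->F->R'->B->plug->B
Char 9 ('C'): step: R->2, L=1; C->plug->C->R->F->L->B->refl->G->L'->A->R'->D->plug->D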